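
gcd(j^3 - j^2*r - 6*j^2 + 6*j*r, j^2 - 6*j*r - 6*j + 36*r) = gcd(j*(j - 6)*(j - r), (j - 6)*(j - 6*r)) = j - 6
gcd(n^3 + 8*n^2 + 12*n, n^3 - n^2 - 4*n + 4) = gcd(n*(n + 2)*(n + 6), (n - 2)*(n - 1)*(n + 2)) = n + 2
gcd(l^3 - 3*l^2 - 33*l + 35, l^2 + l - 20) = l + 5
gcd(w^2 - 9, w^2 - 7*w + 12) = w - 3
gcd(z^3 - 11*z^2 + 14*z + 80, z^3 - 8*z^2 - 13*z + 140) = z - 5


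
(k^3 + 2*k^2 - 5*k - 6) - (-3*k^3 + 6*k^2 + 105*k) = 4*k^3 - 4*k^2 - 110*k - 6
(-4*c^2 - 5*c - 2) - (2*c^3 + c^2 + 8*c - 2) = -2*c^3 - 5*c^2 - 13*c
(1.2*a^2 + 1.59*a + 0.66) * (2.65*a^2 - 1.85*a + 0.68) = 3.18*a^4 + 1.9935*a^3 - 0.3765*a^2 - 0.1398*a + 0.4488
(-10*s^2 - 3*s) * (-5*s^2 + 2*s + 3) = 50*s^4 - 5*s^3 - 36*s^2 - 9*s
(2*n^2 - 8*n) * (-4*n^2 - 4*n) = -8*n^4 + 24*n^3 + 32*n^2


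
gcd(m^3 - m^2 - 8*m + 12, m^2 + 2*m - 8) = m - 2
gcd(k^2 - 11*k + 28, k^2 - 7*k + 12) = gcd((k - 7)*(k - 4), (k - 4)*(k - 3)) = k - 4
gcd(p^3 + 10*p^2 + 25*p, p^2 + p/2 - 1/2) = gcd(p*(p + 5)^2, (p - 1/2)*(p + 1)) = 1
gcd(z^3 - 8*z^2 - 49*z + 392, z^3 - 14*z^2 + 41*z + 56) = z^2 - 15*z + 56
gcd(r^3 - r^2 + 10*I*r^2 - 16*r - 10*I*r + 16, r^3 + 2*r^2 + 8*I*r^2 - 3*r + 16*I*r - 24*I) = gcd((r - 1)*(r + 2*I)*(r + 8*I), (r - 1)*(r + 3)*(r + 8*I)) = r^2 + r*(-1 + 8*I) - 8*I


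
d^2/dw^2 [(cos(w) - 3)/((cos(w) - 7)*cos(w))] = (5*sin(w)^4/cos(w)^3 + sin(w)^2 - 62 + 139/cos(w) + 126/cos(w)^2 - 299/cos(w)^3)/(cos(w) - 7)^3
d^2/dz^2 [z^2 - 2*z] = 2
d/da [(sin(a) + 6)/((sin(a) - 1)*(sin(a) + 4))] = (-12*sin(a) + cos(a)^2 - 23)*cos(a)/((sin(a) - 1)^2*(sin(a) + 4)^2)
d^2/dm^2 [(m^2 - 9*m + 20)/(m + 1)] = 60/(m^3 + 3*m^2 + 3*m + 1)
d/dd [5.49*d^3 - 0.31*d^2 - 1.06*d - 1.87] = 16.47*d^2 - 0.62*d - 1.06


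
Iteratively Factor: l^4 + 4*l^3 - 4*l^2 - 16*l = (l)*(l^3 + 4*l^2 - 4*l - 16) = l*(l - 2)*(l^2 + 6*l + 8) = l*(l - 2)*(l + 4)*(l + 2)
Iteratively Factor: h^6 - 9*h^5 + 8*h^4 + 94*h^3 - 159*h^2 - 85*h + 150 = (h - 5)*(h^5 - 4*h^4 - 12*h^3 + 34*h^2 + 11*h - 30) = (h - 5)*(h - 2)*(h^4 - 2*h^3 - 16*h^2 + 2*h + 15) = (h - 5)^2*(h - 2)*(h^3 + 3*h^2 - h - 3) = (h - 5)^2*(h - 2)*(h + 1)*(h^2 + 2*h - 3) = (h - 5)^2*(h - 2)*(h - 1)*(h + 1)*(h + 3)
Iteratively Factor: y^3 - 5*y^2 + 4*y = (y - 1)*(y^2 - 4*y) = y*(y - 1)*(y - 4)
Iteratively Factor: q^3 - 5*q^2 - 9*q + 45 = (q - 3)*(q^2 - 2*q - 15) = (q - 3)*(q + 3)*(q - 5)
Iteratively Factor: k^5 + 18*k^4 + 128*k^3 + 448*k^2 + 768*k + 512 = (k + 4)*(k^4 + 14*k^3 + 72*k^2 + 160*k + 128) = (k + 4)^2*(k^3 + 10*k^2 + 32*k + 32) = (k + 4)^3*(k^2 + 6*k + 8) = (k + 2)*(k + 4)^3*(k + 4)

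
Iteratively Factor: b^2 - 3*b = (b)*(b - 3)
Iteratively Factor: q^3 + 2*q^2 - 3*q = (q + 3)*(q^2 - q) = (q - 1)*(q + 3)*(q)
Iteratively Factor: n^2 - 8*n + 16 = (n - 4)*(n - 4)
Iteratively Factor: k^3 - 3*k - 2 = (k - 2)*(k^2 + 2*k + 1) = (k - 2)*(k + 1)*(k + 1)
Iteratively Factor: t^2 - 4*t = (t)*(t - 4)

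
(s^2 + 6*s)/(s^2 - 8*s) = (s + 6)/(s - 8)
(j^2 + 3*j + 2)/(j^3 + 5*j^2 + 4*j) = (j + 2)/(j*(j + 4))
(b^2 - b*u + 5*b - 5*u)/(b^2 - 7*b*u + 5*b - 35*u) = (-b + u)/(-b + 7*u)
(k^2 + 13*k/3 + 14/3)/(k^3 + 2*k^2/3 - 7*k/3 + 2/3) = (3*k + 7)/(3*k^2 - 4*k + 1)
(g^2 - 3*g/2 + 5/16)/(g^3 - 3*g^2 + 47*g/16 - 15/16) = (4*g - 1)/(4*g^2 - 7*g + 3)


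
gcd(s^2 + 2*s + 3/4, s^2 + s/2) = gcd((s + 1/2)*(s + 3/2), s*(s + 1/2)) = s + 1/2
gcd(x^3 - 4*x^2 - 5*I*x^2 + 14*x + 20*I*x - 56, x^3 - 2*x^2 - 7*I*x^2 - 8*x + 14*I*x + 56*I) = x^2 + x*(-4 - 7*I) + 28*I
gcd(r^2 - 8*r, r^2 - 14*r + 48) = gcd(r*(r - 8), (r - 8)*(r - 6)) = r - 8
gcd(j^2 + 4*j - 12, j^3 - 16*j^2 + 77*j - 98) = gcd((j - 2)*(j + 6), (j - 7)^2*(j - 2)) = j - 2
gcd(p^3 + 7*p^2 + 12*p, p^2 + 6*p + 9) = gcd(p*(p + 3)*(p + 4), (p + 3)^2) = p + 3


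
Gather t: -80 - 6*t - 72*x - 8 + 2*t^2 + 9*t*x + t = 2*t^2 + t*(9*x - 5) - 72*x - 88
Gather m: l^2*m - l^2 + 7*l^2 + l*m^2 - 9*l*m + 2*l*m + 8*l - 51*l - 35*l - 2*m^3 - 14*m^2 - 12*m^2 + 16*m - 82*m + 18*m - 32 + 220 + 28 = 6*l^2 - 78*l - 2*m^3 + m^2*(l - 26) + m*(l^2 - 7*l - 48) + 216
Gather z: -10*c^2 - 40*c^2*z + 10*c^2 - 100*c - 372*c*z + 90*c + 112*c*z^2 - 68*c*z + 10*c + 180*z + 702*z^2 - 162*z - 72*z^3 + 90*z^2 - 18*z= -72*z^3 + z^2*(112*c + 792) + z*(-40*c^2 - 440*c)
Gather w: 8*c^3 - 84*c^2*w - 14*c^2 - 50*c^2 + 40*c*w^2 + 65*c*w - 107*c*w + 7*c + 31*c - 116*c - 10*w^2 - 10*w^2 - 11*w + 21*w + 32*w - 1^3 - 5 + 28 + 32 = 8*c^3 - 64*c^2 - 78*c + w^2*(40*c - 20) + w*(-84*c^2 - 42*c + 42) + 54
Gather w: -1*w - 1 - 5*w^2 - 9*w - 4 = -5*w^2 - 10*w - 5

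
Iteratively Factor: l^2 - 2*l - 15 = (l + 3)*(l - 5)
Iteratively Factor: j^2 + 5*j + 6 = (j + 2)*(j + 3)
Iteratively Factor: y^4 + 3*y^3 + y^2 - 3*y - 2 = (y + 2)*(y^3 + y^2 - y - 1) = (y + 1)*(y + 2)*(y^2 - 1) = (y + 1)^2*(y + 2)*(y - 1)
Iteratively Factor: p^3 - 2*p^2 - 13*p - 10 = (p - 5)*(p^2 + 3*p + 2) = (p - 5)*(p + 2)*(p + 1)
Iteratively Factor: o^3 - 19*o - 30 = (o + 3)*(o^2 - 3*o - 10) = (o - 5)*(o + 3)*(o + 2)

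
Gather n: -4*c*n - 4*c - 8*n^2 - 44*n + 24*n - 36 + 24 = -4*c - 8*n^2 + n*(-4*c - 20) - 12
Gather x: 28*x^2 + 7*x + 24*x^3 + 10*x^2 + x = 24*x^3 + 38*x^2 + 8*x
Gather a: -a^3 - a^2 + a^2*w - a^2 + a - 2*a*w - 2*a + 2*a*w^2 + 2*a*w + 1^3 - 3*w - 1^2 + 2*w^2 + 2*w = -a^3 + a^2*(w - 2) + a*(2*w^2 - 1) + 2*w^2 - w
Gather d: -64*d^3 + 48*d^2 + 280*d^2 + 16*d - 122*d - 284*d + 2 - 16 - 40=-64*d^3 + 328*d^2 - 390*d - 54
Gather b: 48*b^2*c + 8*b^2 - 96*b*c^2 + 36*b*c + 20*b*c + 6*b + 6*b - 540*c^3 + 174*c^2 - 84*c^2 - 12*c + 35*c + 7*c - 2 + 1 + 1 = b^2*(48*c + 8) + b*(-96*c^2 + 56*c + 12) - 540*c^3 + 90*c^2 + 30*c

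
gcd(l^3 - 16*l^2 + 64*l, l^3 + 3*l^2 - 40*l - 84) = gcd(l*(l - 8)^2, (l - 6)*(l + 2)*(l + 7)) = 1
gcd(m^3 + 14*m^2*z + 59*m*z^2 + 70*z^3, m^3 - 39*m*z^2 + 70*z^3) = m + 7*z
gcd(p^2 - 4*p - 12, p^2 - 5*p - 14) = p + 2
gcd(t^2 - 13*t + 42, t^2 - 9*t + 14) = t - 7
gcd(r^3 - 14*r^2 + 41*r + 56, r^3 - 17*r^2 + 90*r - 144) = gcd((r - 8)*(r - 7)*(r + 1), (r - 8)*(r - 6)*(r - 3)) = r - 8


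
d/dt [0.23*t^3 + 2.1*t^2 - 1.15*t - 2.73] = 0.69*t^2 + 4.2*t - 1.15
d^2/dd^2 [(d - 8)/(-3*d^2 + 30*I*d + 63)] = 2*(4*(d - 8)*(d - 5*I)^2 + (3*d - 8 - 10*I)*(-d^2 + 10*I*d + 21))/(3*(-d^2 + 10*I*d + 21)^3)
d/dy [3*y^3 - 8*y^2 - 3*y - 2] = 9*y^2 - 16*y - 3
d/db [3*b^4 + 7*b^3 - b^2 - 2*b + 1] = 12*b^3 + 21*b^2 - 2*b - 2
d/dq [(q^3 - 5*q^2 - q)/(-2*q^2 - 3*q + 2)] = (-2*q^4 - 6*q^3 + 19*q^2 - 20*q - 2)/(4*q^4 + 12*q^3 + q^2 - 12*q + 4)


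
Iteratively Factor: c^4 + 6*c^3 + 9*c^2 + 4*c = (c)*(c^3 + 6*c^2 + 9*c + 4) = c*(c + 1)*(c^2 + 5*c + 4) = c*(c + 1)^2*(c + 4)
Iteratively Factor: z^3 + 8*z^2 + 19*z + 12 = (z + 3)*(z^2 + 5*z + 4) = (z + 1)*(z + 3)*(z + 4)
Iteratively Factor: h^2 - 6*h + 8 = (h - 2)*(h - 4)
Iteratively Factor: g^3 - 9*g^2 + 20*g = (g - 4)*(g^2 - 5*g) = g*(g - 4)*(g - 5)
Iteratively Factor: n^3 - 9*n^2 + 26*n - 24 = (n - 3)*(n^2 - 6*n + 8) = (n - 3)*(n - 2)*(n - 4)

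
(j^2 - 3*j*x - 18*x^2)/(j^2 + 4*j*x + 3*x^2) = (j - 6*x)/(j + x)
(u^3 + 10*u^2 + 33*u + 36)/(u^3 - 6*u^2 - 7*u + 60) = (u^2 + 7*u + 12)/(u^2 - 9*u + 20)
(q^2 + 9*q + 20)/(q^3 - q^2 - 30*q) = (q + 4)/(q*(q - 6))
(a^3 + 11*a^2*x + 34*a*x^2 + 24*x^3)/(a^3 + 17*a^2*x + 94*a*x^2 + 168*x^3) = (a + x)/(a + 7*x)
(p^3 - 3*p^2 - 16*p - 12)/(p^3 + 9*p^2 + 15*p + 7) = (p^2 - 4*p - 12)/(p^2 + 8*p + 7)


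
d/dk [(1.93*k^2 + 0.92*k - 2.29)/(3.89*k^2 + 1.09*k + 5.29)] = (-1.4751*k^2 + 38.2356*k + 7.3629)/(15.1321*k^4 + 8.4802*k^3 + 42.3443*k^2 + 11.5322*k + 27.9841)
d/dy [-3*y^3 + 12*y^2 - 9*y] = -9*y^2 + 24*y - 9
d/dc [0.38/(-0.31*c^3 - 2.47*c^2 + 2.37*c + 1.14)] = (0.3534*c^2 + 1.8772*c - 0.9006)/(0.31*c^3 + 2.47*c^2 - 2.37*c - 1.14)^2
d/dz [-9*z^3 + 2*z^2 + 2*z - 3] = -27*z^2 + 4*z + 2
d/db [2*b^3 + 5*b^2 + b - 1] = 6*b^2 + 10*b + 1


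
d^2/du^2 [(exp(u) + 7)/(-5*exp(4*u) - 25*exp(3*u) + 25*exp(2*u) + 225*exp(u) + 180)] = (-9*exp(8*u) - 167*exp(7*u) - 895*exp(6*u) - 1485*exp(5*u) - 107*exp(4*u) - 3697*exp(3*u) - 14985*exp(2*u) - 7515*exp(u) + 10044)*exp(u)/(5*(exp(12*u) + 15*exp(11*u) + 60*exp(10*u) - 160*exp(9*u) - 1758*exp(8*u) - 2730*exp(7*u) + 11080*exp(6*u) + 42120*exp(5*u) + 19413*exp(4*u) - 120285*exp(3*u) - 238140*exp(2*u) - 174960*exp(u) - 46656))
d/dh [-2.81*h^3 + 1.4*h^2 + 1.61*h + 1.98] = -8.43*h^2 + 2.8*h + 1.61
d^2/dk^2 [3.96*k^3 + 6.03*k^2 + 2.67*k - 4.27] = 23.76*k + 12.06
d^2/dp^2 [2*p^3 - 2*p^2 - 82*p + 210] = 12*p - 4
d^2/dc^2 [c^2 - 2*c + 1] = 2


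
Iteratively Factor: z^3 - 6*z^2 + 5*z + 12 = (z - 3)*(z^2 - 3*z - 4) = (z - 3)*(z + 1)*(z - 4)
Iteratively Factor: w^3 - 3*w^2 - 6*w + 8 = (w - 4)*(w^2 + w - 2) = (w - 4)*(w - 1)*(w + 2)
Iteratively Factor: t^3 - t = (t - 1)*(t^2 + t) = (t - 1)*(t + 1)*(t)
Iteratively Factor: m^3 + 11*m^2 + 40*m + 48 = (m + 4)*(m^2 + 7*m + 12) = (m + 4)^2*(m + 3)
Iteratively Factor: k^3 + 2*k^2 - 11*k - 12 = (k + 1)*(k^2 + k - 12) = (k - 3)*(k + 1)*(k + 4)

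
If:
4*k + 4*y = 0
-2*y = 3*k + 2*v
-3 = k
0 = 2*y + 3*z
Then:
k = -3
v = 3/2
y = 3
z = -2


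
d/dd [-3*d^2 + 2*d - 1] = 2 - 6*d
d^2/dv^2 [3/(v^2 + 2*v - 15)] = 6*(-v^2 - 2*v + 4*(v + 1)^2 + 15)/(v^2 + 2*v - 15)^3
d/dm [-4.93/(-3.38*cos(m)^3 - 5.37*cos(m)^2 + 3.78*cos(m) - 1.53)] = (49.9902*cos(m)^2 + 52.9482*cos(m) - 18.6354)*sin(m)/(3.38*cos(m)^3 + 5.37*cos(m)^2 - 3.78*cos(m) + 1.53)^2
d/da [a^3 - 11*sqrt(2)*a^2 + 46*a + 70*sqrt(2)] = 3*a^2 - 22*sqrt(2)*a + 46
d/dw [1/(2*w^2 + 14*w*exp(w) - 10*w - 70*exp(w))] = (-7*w*exp(w) - 2*w + 28*exp(w) + 5)/(2*(w^2 + 7*w*exp(w) - 5*w - 35*exp(w))^2)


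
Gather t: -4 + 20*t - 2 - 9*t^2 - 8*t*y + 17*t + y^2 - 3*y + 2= -9*t^2 + t*(37 - 8*y) + y^2 - 3*y - 4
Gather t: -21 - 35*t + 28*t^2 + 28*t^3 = 28*t^3 + 28*t^2 - 35*t - 21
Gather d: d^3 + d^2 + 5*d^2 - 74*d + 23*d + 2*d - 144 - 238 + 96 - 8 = d^3 + 6*d^2 - 49*d - 294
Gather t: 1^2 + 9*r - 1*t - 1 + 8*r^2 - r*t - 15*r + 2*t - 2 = 8*r^2 - 6*r + t*(1 - r) - 2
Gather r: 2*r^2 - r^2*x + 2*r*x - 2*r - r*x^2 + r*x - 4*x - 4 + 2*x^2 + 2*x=r^2*(2 - x) + r*(-x^2 + 3*x - 2) + 2*x^2 - 2*x - 4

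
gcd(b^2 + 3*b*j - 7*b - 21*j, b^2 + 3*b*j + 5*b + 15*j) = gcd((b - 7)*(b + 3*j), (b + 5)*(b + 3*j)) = b + 3*j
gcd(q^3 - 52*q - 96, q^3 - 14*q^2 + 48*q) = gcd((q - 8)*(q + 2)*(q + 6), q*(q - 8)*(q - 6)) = q - 8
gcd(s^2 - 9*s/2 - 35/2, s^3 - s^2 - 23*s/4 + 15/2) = s + 5/2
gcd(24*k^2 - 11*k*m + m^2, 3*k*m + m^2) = 1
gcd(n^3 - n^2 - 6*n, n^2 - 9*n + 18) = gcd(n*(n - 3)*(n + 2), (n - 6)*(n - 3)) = n - 3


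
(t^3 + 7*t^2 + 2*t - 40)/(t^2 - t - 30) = (t^2 + 2*t - 8)/(t - 6)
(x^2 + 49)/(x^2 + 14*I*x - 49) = (x - 7*I)/(x + 7*I)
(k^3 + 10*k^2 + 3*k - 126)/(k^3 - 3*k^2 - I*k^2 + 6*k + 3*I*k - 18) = (k^2 + 13*k + 42)/(k^2 - I*k + 6)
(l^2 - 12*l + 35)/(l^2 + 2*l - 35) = (l - 7)/(l + 7)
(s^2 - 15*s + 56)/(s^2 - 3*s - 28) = (s - 8)/(s + 4)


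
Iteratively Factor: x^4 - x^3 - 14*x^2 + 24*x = (x + 4)*(x^3 - 5*x^2 + 6*x) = (x - 2)*(x + 4)*(x^2 - 3*x) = x*(x - 2)*(x + 4)*(x - 3)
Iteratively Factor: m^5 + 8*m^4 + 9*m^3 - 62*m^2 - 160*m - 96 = (m + 1)*(m^4 + 7*m^3 + 2*m^2 - 64*m - 96) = (m + 1)*(m + 4)*(m^3 + 3*m^2 - 10*m - 24) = (m + 1)*(m + 4)^2*(m^2 - m - 6) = (m + 1)*(m + 2)*(m + 4)^2*(m - 3)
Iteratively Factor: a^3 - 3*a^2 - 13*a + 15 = (a + 3)*(a^2 - 6*a + 5) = (a - 1)*(a + 3)*(a - 5)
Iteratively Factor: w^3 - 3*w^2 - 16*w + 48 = (w - 4)*(w^2 + w - 12) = (w - 4)*(w + 4)*(w - 3)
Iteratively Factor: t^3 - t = (t)*(t^2 - 1) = t*(t + 1)*(t - 1)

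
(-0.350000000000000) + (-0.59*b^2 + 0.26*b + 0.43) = -0.59*b^2 + 0.26*b + 0.08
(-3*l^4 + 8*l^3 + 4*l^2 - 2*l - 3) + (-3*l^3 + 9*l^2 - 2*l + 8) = -3*l^4 + 5*l^3 + 13*l^2 - 4*l + 5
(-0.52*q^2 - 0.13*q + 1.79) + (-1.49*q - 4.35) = -0.52*q^2 - 1.62*q - 2.56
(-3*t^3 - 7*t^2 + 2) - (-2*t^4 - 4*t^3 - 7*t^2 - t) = 2*t^4 + t^3 + t + 2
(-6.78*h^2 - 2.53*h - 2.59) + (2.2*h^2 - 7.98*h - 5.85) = -4.58*h^2 - 10.51*h - 8.44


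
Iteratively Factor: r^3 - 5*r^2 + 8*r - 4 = (r - 2)*(r^2 - 3*r + 2) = (r - 2)*(r - 1)*(r - 2)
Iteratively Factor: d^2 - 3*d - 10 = (d + 2)*(d - 5)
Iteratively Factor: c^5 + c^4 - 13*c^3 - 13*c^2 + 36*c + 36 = (c + 3)*(c^4 - 2*c^3 - 7*c^2 + 8*c + 12) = (c + 1)*(c + 3)*(c^3 - 3*c^2 - 4*c + 12) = (c - 3)*(c + 1)*(c + 3)*(c^2 - 4) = (c - 3)*(c + 1)*(c + 2)*(c + 3)*(c - 2)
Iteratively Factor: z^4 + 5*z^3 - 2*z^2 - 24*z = (z - 2)*(z^3 + 7*z^2 + 12*z) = (z - 2)*(z + 3)*(z^2 + 4*z) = (z - 2)*(z + 3)*(z + 4)*(z)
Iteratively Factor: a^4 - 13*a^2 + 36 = (a + 3)*(a^3 - 3*a^2 - 4*a + 12) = (a - 3)*(a + 3)*(a^2 - 4) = (a - 3)*(a - 2)*(a + 3)*(a + 2)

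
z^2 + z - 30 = (z - 5)*(z + 6)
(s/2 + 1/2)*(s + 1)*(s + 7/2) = s^3/2 + 11*s^2/4 + 4*s + 7/4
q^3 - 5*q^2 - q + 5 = (q - 5)*(q - 1)*(q + 1)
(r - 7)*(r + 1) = r^2 - 6*r - 7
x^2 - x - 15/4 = (x - 5/2)*(x + 3/2)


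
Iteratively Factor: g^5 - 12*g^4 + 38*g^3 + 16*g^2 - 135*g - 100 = (g - 5)*(g^4 - 7*g^3 + 3*g^2 + 31*g + 20) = (g - 5)*(g - 4)*(g^3 - 3*g^2 - 9*g - 5) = (g - 5)*(g - 4)*(g + 1)*(g^2 - 4*g - 5) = (g - 5)^2*(g - 4)*(g + 1)*(g + 1)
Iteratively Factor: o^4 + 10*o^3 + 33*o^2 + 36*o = (o + 3)*(o^3 + 7*o^2 + 12*o) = (o + 3)*(o + 4)*(o^2 + 3*o) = o*(o + 3)*(o + 4)*(o + 3)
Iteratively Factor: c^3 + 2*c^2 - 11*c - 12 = (c + 4)*(c^2 - 2*c - 3) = (c + 1)*(c + 4)*(c - 3)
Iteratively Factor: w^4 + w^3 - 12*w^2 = (w)*(w^3 + w^2 - 12*w) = w*(w + 4)*(w^2 - 3*w) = w^2*(w + 4)*(w - 3)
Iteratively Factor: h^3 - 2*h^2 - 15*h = (h)*(h^2 - 2*h - 15) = h*(h - 5)*(h + 3)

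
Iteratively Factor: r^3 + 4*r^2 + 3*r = (r + 3)*(r^2 + r) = r*(r + 3)*(r + 1)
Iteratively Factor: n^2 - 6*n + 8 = (n - 4)*(n - 2)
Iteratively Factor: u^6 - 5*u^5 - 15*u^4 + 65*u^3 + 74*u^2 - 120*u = (u - 4)*(u^5 - u^4 - 19*u^3 - 11*u^2 + 30*u) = u*(u - 4)*(u^4 - u^3 - 19*u^2 - 11*u + 30) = u*(u - 5)*(u - 4)*(u^3 + 4*u^2 + u - 6) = u*(u - 5)*(u - 4)*(u - 1)*(u^2 + 5*u + 6) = u*(u - 5)*(u - 4)*(u - 1)*(u + 3)*(u + 2)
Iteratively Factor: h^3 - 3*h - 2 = (h - 2)*(h^2 + 2*h + 1) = (h - 2)*(h + 1)*(h + 1)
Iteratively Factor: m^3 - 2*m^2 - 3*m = (m + 1)*(m^2 - 3*m) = (m - 3)*(m + 1)*(m)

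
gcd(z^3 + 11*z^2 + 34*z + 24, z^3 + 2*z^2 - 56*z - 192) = z^2 + 10*z + 24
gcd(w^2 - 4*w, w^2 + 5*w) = w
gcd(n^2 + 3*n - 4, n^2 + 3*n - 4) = n^2 + 3*n - 4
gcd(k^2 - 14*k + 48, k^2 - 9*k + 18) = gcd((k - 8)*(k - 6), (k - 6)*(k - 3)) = k - 6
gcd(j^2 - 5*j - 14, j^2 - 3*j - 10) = j + 2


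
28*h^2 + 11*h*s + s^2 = (4*h + s)*(7*h + s)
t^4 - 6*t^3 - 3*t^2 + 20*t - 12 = (t - 6)*(t - 1)^2*(t + 2)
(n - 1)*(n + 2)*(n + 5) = n^3 + 6*n^2 + 3*n - 10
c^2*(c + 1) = c^3 + c^2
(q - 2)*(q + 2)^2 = q^3 + 2*q^2 - 4*q - 8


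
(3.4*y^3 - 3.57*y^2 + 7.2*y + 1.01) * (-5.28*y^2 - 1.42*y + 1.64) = -17.952*y^5 + 14.0216*y^4 - 27.3706*y^3 - 21.4116*y^2 + 10.3738*y + 1.6564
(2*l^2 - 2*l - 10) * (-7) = -14*l^2 + 14*l + 70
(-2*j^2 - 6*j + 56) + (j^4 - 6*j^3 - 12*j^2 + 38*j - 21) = j^4 - 6*j^3 - 14*j^2 + 32*j + 35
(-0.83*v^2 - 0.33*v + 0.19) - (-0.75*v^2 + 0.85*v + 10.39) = -0.08*v^2 - 1.18*v - 10.2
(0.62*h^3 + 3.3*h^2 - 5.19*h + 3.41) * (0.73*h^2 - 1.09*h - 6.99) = 0.4526*h^5 + 1.7332*h^4 - 11.7195*h^3 - 14.9206*h^2 + 32.5612*h - 23.8359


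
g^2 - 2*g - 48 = (g - 8)*(g + 6)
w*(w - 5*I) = w^2 - 5*I*w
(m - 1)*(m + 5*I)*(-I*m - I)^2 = -m^4 - m^3 - 5*I*m^3 + m^2 - 5*I*m^2 + m + 5*I*m + 5*I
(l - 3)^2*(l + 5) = l^3 - l^2 - 21*l + 45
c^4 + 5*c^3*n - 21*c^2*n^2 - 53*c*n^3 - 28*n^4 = (c - 4*n)*(c + n)^2*(c + 7*n)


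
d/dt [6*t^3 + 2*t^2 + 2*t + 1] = 18*t^2 + 4*t + 2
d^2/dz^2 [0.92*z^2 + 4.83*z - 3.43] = 1.84000000000000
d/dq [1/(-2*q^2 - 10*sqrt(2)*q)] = (q + 5*sqrt(2)/2)/(q^2*(q + 5*sqrt(2))^2)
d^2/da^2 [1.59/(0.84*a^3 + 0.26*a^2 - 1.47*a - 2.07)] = (-(8.0136*a + 0.8268)*(0.84*a^3 + 0.26*a^2 - 1.47*a - 2.07) + 1.59*(2.52*a^2 + 0.52*a - 1.47)*(5.04*a^2 + 1.04*a - 2.94))/(0.84*a^3 + 0.26*a^2 - 1.47*a - 2.07)^3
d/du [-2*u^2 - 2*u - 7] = -4*u - 2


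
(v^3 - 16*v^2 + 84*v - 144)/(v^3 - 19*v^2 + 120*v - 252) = (v - 4)/(v - 7)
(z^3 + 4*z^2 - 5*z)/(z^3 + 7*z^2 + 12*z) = (z^2 + 4*z - 5)/(z^2 + 7*z + 12)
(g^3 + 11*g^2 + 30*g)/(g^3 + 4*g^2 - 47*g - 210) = g/(g - 7)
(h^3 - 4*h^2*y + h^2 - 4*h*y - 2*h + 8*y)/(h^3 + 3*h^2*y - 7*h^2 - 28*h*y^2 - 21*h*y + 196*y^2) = (h^2 + h - 2)/(h^2 + 7*h*y - 7*h - 49*y)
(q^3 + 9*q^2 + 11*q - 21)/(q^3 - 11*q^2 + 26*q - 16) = (q^2 + 10*q + 21)/(q^2 - 10*q + 16)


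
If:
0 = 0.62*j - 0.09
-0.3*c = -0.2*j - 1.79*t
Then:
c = 5.96666666666667*t + 0.0967741935483871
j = 0.15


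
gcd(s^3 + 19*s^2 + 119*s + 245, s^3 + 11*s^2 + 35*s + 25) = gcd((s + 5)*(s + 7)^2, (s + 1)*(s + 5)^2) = s + 5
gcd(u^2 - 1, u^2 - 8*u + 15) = 1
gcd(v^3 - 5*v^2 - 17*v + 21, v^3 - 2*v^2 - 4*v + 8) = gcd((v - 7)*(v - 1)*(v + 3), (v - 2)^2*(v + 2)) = 1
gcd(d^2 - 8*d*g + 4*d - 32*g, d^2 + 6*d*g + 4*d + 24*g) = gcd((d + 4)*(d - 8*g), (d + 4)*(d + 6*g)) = d + 4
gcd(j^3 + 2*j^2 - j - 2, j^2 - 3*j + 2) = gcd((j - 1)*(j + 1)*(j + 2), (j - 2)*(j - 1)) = j - 1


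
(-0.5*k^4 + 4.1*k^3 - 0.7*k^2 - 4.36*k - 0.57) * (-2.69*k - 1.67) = 1.345*k^5 - 10.194*k^4 - 4.964*k^3 + 12.8974*k^2 + 8.8145*k + 0.9519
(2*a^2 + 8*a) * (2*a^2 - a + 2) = 4*a^4 + 14*a^3 - 4*a^2 + 16*a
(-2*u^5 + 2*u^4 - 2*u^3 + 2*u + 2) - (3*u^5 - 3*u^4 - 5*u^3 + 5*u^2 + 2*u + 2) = -5*u^5 + 5*u^4 + 3*u^3 - 5*u^2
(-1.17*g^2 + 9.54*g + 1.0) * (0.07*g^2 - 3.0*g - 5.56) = -0.0819*g^4 + 4.1778*g^3 - 22.0448*g^2 - 56.0424*g - 5.56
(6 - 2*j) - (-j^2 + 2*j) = j^2 - 4*j + 6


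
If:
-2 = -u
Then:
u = 2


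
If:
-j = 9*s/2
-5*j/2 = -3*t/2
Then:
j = 3*t/5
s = -2*t/15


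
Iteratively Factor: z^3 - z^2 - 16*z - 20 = (z + 2)*(z^2 - 3*z - 10) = (z - 5)*(z + 2)*(z + 2)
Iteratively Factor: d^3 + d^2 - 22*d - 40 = (d + 2)*(d^2 - d - 20) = (d + 2)*(d + 4)*(d - 5)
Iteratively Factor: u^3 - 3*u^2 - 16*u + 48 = (u - 4)*(u^2 + u - 12) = (u - 4)*(u + 4)*(u - 3)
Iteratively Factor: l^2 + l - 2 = (l + 2)*(l - 1)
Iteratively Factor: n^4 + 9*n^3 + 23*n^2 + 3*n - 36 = (n + 4)*(n^3 + 5*n^2 + 3*n - 9) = (n + 3)*(n + 4)*(n^2 + 2*n - 3) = (n + 3)^2*(n + 4)*(n - 1)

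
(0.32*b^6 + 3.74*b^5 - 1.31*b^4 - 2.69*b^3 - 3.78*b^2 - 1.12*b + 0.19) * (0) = 0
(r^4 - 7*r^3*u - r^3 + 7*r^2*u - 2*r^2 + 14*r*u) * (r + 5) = r^5 - 7*r^4*u + 4*r^4 - 28*r^3*u - 7*r^3 + 49*r^2*u - 10*r^2 + 70*r*u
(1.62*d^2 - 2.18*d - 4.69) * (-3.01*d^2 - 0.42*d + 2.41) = -4.8762*d^4 + 5.8814*d^3 + 18.9367*d^2 - 3.284*d - 11.3029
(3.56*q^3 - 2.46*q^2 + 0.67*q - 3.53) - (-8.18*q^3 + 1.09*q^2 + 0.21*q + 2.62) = 11.74*q^3 - 3.55*q^2 + 0.46*q - 6.15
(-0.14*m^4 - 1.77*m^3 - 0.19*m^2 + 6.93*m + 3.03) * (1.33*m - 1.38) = -0.1862*m^5 - 2.1609*m^4 + 2.1899*m^3 + 9.4791*m^2 - 5.5335*m - 4.1814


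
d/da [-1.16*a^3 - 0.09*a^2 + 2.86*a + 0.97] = -3.48*a^2 - 0.18*a + 2.86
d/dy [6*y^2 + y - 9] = 12*y + 1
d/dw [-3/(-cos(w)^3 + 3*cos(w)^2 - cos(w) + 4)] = 3*(3*cos(w)^2 - 6*cos(w) + 1)*sin(w)/(cos(w)^3 - 3*cos(w)^2 + cos(w) - 4)^2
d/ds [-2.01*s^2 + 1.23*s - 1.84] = 1.23 - 4.02*s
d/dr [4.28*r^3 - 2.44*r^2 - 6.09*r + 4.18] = 12.84*r^2 - 4.88*r - 6.09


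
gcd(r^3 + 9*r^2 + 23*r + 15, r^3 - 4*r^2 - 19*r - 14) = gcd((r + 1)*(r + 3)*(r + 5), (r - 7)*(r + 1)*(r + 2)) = r + 1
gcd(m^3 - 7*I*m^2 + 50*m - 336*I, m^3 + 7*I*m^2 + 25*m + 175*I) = m + 7*I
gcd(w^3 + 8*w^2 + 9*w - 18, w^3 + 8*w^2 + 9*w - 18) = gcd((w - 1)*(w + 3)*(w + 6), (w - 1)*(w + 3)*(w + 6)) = w^3 + 8*w^2 + 9*w - 18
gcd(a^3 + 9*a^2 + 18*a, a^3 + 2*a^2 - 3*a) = a^2 + 3*a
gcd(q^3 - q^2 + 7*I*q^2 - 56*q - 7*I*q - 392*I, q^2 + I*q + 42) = q + 7*I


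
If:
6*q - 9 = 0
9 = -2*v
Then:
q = 3/2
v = -9/2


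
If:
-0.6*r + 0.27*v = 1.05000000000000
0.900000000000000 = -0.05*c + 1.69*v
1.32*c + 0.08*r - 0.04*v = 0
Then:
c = 0.11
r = -1.51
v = 0.54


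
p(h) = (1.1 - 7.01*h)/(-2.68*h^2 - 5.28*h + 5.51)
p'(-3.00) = -28.62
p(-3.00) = -7.99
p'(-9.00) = -0.06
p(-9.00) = -0.39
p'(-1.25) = -1.11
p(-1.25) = 1.24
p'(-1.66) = -1.99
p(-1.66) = 1.85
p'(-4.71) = -0.56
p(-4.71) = -1.17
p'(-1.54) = -1.63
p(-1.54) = 1.63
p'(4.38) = -0.08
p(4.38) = 0.43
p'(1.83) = -0.49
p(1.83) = 0.89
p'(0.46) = -5.39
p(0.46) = -0.85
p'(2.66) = -0.20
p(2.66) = 0.64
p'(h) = (1.1 - 7.01*h)*(5.36*h + 5.28)/(-2.68*h^2 - 5.28*h + 5.51)^2 - 7.01/(-2.68*h^2 - 5.28*h + 5.51)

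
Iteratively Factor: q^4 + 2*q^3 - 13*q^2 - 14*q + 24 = (q - 1)*(q^3 + 3*q^2 - 10*q - 24) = (q - 1)*(q + 2)*(q^2 + q - 12) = (q - 3)*(q - 1)*(q + 2)*(q + 4)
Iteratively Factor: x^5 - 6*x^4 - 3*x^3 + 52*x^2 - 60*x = (x - 2)*(x^4 - 4*x^3 - 11*x^2 + 30*x) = x*(x - 2)*(x^3 - 4*x^2 - 11*x + 30) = x*(x - 2)^2*(x^2 - 2*x - 15) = x*(x - 2)^2*(x + 3)*(x - 5)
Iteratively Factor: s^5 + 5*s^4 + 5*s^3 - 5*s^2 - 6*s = (s - 1)*(s^4 + 6*s^3 + 11*s^2 + 6*s) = (s - 1)*(s + 2)*(s^3 + 4*s^2 + 3*s) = (s - 1)*(s + 2)*(s + 3)*(s^2 + s) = (s - 1)*(s + 1)*(s + 2)*(s + 3)*(s)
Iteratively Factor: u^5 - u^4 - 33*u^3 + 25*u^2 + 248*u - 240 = (u + 4)*(u^4 - 5*u^3 - 13*u^2 + 77*u - 60) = (u - 1)*(u + 4)*(u^3 - 4*u^2 - 17*u + 60) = (u - 1)*(u + 4)^2*(u^2 - 8*u + 15) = (u - 5)*(u - 1)*(u + 4)^2*(u - 3)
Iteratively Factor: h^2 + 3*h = (h)*(h + 3)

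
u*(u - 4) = u^2 - 4*u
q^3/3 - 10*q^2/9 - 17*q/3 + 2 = (q/3 + 1)*(q - 6)*(q - 1/3)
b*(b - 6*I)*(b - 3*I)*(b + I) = b^4 - 8*I*b^3 - 9*b^2 - 18*I*b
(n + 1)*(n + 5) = n^2 + 6*n + 5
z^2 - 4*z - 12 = (z - 6)*(z + 2)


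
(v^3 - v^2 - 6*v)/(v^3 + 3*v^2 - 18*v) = (v + 2)/(v + 6)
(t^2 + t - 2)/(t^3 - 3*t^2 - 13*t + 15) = (t + 2)/(t^2 - 2*t - 15)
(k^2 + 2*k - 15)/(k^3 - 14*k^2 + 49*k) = (k^2 + 2*k - 15)/(k*(k^2 - 14*k + 49))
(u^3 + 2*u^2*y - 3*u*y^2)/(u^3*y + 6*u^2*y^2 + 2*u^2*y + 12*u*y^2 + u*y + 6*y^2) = u*(u^2 + 2*u*y - 3*y^2)/(y*(u^3 + 6*u^2*y + 2*u^2 + 12*u*y + u + 6*y))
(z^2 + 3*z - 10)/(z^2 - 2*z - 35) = (z - 2)/(z - 7)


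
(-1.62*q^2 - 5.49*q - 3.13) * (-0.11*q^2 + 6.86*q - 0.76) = 0.1782*q^4 - 10.5093*q^3 - 36.0859*q^2 - 17.2994*q + 2.3788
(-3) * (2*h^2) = -6*h^2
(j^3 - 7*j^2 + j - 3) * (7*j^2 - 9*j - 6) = 7*j^5 - 58*j^4 + 64*j^3 + 12*j^2 + 21*j + 18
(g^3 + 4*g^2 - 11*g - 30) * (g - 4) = g^4 - 27*g^2 + 14*g + 120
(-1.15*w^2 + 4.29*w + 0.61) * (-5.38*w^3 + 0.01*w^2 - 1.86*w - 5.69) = 6.187*w^5 - 23.0917*w^4 - 1.0999*w^3 - 1.4298*w^2 - 25.5447*w - 3.4709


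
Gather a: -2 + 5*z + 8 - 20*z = 6 - 15*z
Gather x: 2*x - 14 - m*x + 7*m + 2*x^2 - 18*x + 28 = 7*m + 2*x^2 + x*(-m - 16) + 14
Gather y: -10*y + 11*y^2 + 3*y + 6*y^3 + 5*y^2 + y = 6*y^3 + 16*y^2 - 6*y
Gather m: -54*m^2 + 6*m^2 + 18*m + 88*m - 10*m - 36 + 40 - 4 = -48*m^2 + 96*m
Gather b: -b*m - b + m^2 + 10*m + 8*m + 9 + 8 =b*(-m - 1) + m^2 + 18*m + 17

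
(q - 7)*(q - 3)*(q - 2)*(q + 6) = q^4 - 6*q^3 - 31*q^2 + 204*q - 252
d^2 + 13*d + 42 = (d + 6)*(d + 7)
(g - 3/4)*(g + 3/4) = g^2 - 9/16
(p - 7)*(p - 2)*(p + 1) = p^3 - 8*p^2 + 5*p + 14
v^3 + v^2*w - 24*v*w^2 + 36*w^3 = (v - 3*w)*(v - 2*w)*(v + 6*w)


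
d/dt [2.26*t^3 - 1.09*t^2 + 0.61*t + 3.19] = 6.78*t^2 - 2.18*t + 0.61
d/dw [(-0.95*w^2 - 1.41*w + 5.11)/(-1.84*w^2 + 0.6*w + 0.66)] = (-3.1644*w^2 + 17.5508*w - 3.9966)/(3.3856*w^4 - 2.208*w^3 - 2.0688*w^2 + 0.792*w + 0.4356)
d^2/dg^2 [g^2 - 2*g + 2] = 2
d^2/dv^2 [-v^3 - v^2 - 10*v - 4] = -6*v - 2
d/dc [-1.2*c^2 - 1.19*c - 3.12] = -2.4*c - 1.19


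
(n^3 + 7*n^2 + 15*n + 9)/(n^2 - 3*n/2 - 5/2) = 2*(n^2 + 6*n + 9)/(2*n - 5)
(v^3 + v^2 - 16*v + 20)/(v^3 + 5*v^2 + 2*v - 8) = (v^3 + v^2 - 16*v + 20)/(v^3 + 5*v^2 + 2*v - 8)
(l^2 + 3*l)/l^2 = (l + 3)/l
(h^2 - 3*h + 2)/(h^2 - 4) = (h - 1)/(h + 2)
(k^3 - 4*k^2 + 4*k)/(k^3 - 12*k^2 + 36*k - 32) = k/(k - 8)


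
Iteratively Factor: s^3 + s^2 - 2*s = (s)*(s^2 + s - 2) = s*(s - 1)*(s + 2)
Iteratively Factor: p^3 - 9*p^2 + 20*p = (p - 5)*(p^2 - 4*p) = p*(p - 5)*(p - 4)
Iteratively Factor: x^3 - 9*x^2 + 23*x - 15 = (x - 3)*(x^2 - 6*x + 5) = (x - 3)*(x - 1)*(x - 5)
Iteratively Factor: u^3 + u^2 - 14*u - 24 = (u + 2)*(u^2 - u - 12) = (u + 2)*(u + 3)*(u - 4)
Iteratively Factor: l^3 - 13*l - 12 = (l + 1)*(l^2 - l - 12) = (l - 4)*(l + 1)*(l + 3)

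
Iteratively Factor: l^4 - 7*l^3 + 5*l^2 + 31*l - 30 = (l - 1)*(l^3 - 6*l^2 - l + 30) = (l - 1)*(l + 2)*(l^2 - 8*l + 15) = (l - 3)*(l - 1)*(l + 2)*(l - 5)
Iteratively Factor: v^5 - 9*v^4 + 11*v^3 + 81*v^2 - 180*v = (v - 5)*(v^4 - 4*v^3 - 9*v^2 + 36*v) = (v - 5)*(v + 3)*(v^3 - 7*v^2 + 12*v) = (v - 5)*(v - 3)*(v + 3)*(v^2 - 4*v) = (v - 5)*(v - 4)*(v - 3)*(v + 3)*(v)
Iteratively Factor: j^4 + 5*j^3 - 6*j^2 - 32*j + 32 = (j + 4)*(j^3 + j^2 - 10*j + 8) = (j - 2)*(j + 4)*(j^2 + 3*j - 4) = (j - 2)*(j + 4)^2*(j - 1)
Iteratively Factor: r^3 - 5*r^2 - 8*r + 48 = (r - 4)*(r^2 - r - 12) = (r - 4)*(r + 3)*(r - 4)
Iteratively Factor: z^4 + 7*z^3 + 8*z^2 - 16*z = (z + 4)*(z^3 + 3*z^2 - 4*z) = (z - 1)*(z + 4)*(z^2 + 4*z) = z*(z - 1)*(z + 4)*(z + 4)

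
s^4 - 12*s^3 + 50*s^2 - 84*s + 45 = (s - 5)*(s - 3)^2*(s - 1)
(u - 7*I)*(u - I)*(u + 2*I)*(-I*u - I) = -I*u^4 - 6*u^3 - I*u^3 - 6*u^2 - 9*I*u^2 - 14*u - 9*I*u - 14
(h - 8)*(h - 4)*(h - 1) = h^3 - 13*h^2 + 44*h - 32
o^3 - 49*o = o*(o - 7)*(o + 7)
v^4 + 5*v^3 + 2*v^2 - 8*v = v*(v - 1)*(v + 2)*(v + 4)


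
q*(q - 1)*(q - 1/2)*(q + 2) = q^4 + q^3/2 - 5*q^2/2 + q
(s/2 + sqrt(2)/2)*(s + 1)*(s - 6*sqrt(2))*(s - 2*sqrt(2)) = s^4/2 - 7*sqrt(2)*s^3/2 + s^3/2 - 7*sqrt(2)*s^2/2 + 4*s^2 + 4*s + 12*sqrt(2)*s + 12*sqrt(2)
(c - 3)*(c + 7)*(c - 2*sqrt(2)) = c^3 - 2*sqrt(2)*c^2 + 4*c^2 - 21*c - 8*sqrt(2)*c + 42*sqrt(2)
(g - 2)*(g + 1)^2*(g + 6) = g^4 + 6*g^3 - 3*g^2 - 20*g - 12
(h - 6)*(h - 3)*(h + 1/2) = h^3 - 17*h^2/2 + 27*h/2 + 9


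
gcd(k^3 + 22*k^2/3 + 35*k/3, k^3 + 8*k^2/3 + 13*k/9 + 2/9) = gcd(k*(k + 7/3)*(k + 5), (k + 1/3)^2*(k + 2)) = 1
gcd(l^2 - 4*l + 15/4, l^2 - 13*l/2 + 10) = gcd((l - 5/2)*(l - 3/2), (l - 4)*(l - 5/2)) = l - 5/2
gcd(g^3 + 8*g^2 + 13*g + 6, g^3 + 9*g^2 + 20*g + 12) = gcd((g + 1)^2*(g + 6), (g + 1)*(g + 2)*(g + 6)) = g^2 + 7*g + 6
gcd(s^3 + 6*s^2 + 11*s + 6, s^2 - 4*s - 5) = s + 1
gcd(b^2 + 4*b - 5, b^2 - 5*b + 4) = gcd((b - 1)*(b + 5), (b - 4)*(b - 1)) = b - 1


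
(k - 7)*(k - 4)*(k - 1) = k^3 - 12*k^2 + 39*k - 28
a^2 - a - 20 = (a - 5)*(a + 4)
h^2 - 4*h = h*(h - 4)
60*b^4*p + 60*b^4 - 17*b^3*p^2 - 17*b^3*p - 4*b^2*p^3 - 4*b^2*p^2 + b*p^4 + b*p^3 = (-5*b + p)*(-3*b + p)*(4*b + p)*(b*p + b)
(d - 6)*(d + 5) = d^2 - d - 30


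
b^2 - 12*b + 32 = (b - 8)*(b - 4)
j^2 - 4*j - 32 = (j - 8)*(j + 4)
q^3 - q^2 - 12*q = q*(q - 4)*(q + 3)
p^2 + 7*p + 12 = (p + 3)*(p + 4)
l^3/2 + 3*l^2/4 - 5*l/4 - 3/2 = (l/2 + 1)*(l - 3/2)*(l + 1)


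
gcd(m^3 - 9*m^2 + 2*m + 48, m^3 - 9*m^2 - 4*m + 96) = m - 8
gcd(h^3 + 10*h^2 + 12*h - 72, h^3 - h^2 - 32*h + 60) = h^2 + 4*h - 12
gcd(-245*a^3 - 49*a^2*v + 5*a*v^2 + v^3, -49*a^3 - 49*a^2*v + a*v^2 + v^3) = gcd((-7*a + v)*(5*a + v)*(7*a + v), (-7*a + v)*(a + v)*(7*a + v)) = -49*a^2 + v^2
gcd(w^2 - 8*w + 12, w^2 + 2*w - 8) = w - 2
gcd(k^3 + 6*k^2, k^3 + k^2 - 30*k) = k^2 + 6*k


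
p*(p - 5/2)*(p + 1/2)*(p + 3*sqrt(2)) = p^4 - 2*p^3 + 3*sqrt(2)*p^3 - 6*sqrt(2)*p^2 - 5*p^2/4 - 15*sqrt(2)*p/4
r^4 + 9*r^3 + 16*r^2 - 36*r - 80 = (r - 2)*(r + 2)*(r + 4)*(r + 5)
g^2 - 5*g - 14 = (g - 7)*(g + 2)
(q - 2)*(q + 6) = q^2 + 4*q - 12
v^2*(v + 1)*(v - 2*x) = v^4 - 2*v^3*x + v^3 - 2*v^2*x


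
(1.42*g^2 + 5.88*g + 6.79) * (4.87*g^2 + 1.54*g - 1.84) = 6.9154*g^4 + 30.8224*g^3 + 39.5097*g^2 - 0.3626*g - 12.4936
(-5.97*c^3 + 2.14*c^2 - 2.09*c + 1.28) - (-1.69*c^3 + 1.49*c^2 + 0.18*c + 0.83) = -4.28*c^3 + 0.65*c^2 - 2.27*c + 0.45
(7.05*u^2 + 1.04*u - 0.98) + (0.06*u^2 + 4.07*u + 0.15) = 7.11*u^2 + 5.11*u - 0.83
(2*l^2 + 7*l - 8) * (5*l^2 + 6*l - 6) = 10*l^4 + 47*l^3 - 10*l^2 - 90*l + 48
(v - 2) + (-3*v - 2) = -2*v - 4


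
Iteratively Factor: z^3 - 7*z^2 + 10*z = (z)*(z^2 - 7*z + 10) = z*(z - 5)*(z - 2)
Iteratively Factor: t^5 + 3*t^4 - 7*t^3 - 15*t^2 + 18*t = (t + 3)*(t^4 - 7*t^2 + 6*t) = t*(t + 3)*(t^3 - 7*t + 6) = t*(t - 1)*(t + 3)*(t^2 + t - 6) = t*(t - 2)*(t - 1)*(t + 3)*(t + 3)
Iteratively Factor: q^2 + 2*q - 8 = (q - 2)*(q + 4)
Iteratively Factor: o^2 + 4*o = (o)*(o + 4)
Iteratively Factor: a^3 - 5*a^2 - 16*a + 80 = (a - 4)*(a^2 - a - 20) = (a - 4)*(a + 4)*(a - 5)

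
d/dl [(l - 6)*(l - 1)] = 2*l - 7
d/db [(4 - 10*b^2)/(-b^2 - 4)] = 88*b/(b^2 + 4)^2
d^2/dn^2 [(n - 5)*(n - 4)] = 2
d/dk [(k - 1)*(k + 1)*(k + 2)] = 3*k^2 + 4*k - 1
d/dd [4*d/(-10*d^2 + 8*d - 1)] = 4*(10*d^2 - 1)/(100*d^4 - 160*d^3 + 84*d^2 - 16*d + 1)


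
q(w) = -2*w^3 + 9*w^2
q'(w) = -6*w^2 + 18*w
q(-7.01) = 1131.21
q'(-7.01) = -421.02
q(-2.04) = 54.43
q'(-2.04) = -61.69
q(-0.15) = 0.21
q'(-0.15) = -2.84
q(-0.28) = 0.75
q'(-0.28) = -5.51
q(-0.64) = 4.21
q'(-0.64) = -13.98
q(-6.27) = 846.80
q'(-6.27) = -348.74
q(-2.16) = 62.15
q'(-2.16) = -66.87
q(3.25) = 26.41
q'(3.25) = -4.88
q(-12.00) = 4752.00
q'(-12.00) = -1080.00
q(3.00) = 27.00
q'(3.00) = 0.00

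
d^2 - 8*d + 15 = (d - 5)*(d - 3)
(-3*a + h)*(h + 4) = -3*a*h - 12*a + h^2 + 4*h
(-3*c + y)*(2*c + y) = -6*c^2 - c*y + y^2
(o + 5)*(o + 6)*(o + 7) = o^3 + 18*o^2 + 107*o + 210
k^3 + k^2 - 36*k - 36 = (k - 6)*(k + 1)*(k + 6)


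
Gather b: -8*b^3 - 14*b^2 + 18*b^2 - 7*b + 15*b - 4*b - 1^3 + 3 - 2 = -8*b^3 + 4*b^2 + 4*b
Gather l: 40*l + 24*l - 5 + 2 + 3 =64*l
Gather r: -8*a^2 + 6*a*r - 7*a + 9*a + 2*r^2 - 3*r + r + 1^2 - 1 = -8*a^2 + 2*a + 2*r^2 + r*(6*a - 2)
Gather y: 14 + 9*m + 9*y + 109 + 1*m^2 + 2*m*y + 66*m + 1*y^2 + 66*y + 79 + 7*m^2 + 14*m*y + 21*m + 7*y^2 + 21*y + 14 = 8*m^2 + 96*m + 8*y^2 + y*(16*m + 96) + 216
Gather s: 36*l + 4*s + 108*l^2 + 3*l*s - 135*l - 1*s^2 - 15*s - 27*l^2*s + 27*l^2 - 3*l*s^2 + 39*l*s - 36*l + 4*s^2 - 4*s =135*l^2 - 135*l + s^2*(3 - 3*l) + s*(-27*l^2 + 42*l - 15)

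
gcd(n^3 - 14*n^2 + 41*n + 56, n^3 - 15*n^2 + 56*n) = n^2 - 15*n + 56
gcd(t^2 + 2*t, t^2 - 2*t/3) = t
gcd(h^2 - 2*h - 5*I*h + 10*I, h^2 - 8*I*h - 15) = h - 5*I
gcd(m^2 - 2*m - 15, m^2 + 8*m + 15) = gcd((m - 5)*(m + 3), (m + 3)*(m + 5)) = m + 3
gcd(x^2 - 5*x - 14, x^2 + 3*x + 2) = x + 2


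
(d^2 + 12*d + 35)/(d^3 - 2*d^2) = (d^2 + 12*d + 35)/(d^2*(d - 2))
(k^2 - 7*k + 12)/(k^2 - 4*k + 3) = (k - 4)/(k - 1)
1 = 1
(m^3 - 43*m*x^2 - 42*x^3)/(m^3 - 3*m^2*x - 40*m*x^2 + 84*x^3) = (-m - x)/(-m + 2*x)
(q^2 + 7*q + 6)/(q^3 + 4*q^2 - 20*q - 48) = (q + 1)/(q^2 - 2*q - 8)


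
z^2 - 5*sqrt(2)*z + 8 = (z - 4*sqrt(2))*(z - sqrt(2))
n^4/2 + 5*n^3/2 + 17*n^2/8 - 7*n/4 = n*(n/2 + 1)*(n - 1/2)*(n + 7/2)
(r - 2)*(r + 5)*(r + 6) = r^3 + 9*r^2 + 8*r - 60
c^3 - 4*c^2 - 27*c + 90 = (c - 6)*(c - 3)*(c + 5)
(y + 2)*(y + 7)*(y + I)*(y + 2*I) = y^4 + 9*y^3 + 3*I*y^3 + 12*y^2 + 27*I*y^2 - 18*y + 42*I*y - 28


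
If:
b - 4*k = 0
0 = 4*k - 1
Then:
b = 1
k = 1/4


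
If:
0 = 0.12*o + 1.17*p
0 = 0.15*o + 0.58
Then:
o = -3.87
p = 0.40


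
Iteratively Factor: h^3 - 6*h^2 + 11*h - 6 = (h - 3)*(h^2 - 3*h + 2) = (h - 3)*(h - 1)*(h - 2)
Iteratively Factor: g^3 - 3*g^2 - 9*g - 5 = (g + 1)*(g^2 - 4*g - 5) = (g - 5)*(g + 1)*(g + 1)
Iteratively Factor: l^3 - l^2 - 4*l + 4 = (l - 2)*(l^2 + l - 2) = (l - 2)*(l - 1)*(l + 2)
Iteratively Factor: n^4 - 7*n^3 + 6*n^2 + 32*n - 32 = (n + 2)*(n^3 - 9*n^2 + 24*n - 16) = (n - 4)*(n + 2)*(n^2 - 5*n + 4) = (n - 4)*(n - 1)*(n + 2)*(n - 4)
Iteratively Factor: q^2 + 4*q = (q + 4)*(q)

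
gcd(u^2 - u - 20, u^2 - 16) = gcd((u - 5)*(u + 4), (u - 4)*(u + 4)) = u + 4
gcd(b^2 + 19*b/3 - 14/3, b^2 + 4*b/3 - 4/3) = b - 2/3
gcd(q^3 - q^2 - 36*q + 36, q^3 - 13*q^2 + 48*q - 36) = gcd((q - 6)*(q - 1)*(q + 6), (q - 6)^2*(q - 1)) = q^2 - 7*q + 6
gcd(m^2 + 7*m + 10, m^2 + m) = 1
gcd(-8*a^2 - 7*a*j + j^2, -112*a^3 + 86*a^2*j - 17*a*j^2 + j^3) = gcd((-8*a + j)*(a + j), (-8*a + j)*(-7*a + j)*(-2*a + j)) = 8*a - j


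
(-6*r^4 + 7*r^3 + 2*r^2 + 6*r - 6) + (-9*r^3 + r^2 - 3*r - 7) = -6*r^4 - 2*r^3 + 3*r^2 + 3*r - 13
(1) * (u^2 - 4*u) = u^2 - 4*u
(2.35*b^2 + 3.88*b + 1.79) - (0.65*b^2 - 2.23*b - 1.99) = 1.7*b^2 + 6.11*b + 3.78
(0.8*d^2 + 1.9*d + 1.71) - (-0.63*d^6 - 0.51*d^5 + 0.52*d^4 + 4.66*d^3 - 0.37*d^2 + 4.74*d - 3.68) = 0.63*d^6 + 0.51*d^5 - 0.52*d^4 - 4.66*d^3 + 1.17*d^2 - 2.84*d + 5.39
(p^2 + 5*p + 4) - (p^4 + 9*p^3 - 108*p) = -p^4 - 9*p^3 + p^2 + 113*p + 4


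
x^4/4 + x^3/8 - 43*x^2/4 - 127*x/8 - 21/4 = (x/4 + 1/4)*(x - 7)*(x + 1/2)*(x + 6)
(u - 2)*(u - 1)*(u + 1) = u^3 - 2*u^2 - u + 2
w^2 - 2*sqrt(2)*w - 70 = (w - 7*sqrt(2))*(w + 5*sqrt(2))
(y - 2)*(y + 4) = y^2 + 2*y - 8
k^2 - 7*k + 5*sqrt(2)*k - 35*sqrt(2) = (k - 7)*(k + 5*sqrt(2))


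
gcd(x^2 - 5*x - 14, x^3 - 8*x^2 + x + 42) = x^2 - 5*x - 14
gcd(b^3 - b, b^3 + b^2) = b^2 + b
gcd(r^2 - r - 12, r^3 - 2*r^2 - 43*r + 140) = r - 4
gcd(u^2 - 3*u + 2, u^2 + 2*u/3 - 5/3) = u - 1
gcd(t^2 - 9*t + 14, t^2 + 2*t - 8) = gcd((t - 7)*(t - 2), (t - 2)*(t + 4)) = t - 2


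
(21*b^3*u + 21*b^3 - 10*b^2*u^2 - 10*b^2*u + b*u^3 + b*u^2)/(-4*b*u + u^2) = b*(-21*b^2*u - 21*b^2 + 10*b*u^2 + 10*b*u - u^3 - u^2)/(u*(4*b - u))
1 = 1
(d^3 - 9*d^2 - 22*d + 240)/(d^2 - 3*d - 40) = d - 6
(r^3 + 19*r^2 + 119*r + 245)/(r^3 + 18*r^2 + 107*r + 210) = (r + 7)/(r + 6)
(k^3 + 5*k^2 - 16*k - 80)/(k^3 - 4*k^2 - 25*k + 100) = (k + 4)/(k - 5)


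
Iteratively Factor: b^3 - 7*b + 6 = (b + 3)*(b^2 - 3*b + 2) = (b - 1)*(b + 3)*(b - 2)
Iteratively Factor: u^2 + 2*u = (u)*(u + 2)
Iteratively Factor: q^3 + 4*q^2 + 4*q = (q)*(q^2 + 4*q + 4) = q*(q + 2)*(q + 2)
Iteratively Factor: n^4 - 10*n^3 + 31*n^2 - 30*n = (n)*(n^3 - 10*n^2 + 31*n - 30) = n*(n - 3)*(n^2 - 7*n + 10) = n*(n - 5)*(n - 3)*(n - 2)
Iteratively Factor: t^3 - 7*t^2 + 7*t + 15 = (t - 3)*(t^2 - 4*t - 5) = (t - 3)*(t + 1)*(t - 5)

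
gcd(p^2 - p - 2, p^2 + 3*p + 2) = p + 1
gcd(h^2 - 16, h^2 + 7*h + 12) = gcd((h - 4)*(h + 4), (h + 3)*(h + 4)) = h + 4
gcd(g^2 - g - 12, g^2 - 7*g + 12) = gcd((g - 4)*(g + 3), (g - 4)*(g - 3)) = g - 4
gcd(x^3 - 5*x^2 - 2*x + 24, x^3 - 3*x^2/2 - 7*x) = x + 2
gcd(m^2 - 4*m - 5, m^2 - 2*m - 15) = m - 5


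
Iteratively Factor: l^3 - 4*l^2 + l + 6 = (l - 3)*(l^2 - l - 2) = (l - 3)*(l + 1)*(l - 2)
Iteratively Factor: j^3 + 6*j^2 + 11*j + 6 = (j + 1)*(j^2 + 5*j + 6) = (j + 1)*(j + 3)*(j + 2)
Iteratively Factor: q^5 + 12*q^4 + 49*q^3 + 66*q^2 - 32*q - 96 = (q + 4)*(q^4 + 8*q^3 + 17*q^2 - 2*q - 24) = (q - 1)*(q + 4)*(q^3 + 9*q^2 + 26*q + 24) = (q - 1)*(q + 3)*(q + 4)*(q^2 + 6*q + 8) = (q - 1)*(q + 3)*(q + 4)^2*(q + 2)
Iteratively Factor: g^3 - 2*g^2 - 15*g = (g + 3)*(g^2 - 5*g) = (g - 5)*(g + 3)*(g)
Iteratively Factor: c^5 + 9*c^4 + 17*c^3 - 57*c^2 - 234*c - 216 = (c + 3)*(c^4 + 6*c^3 - c^2 - 54*c - 72) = (c + 2)*(c + 3)*(c^3 + 4*c^2 - 9*c - 36) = (c + 2)*(c + 3)^2*(c^2 + c - 12) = (c + 2)*(c + 3)^2*(c + 4)*(c - 3)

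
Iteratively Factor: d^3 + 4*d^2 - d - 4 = (d + 4)*(d^2 - 1) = (d - 1)*(d + 4)*(d + 1)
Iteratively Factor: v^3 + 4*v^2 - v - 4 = (v + 1)*(v^2 + 3*v - 4) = (v - 1)*(v + 1)*(v + 4)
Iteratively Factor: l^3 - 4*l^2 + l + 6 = (l + 1)*(l^2 - 5*l + 6) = (l - 3)*(l + 1)*(l - 2)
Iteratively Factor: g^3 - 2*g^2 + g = (g - 1)*(g^2 - g) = g*(g - 1)*(g - 1)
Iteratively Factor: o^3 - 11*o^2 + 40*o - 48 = (o - 3)*(o^2 - 8*o + 16) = (o - 4)*(o - 3)*(o - 4)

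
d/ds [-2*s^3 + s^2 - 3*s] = -6*s^2 + 2*s - 3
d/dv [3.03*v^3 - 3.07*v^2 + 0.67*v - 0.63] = 9.09*v^2 - 6.14*v + 0.67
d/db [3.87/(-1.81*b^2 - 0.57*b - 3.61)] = (14.0094*b + 2.2059)/(1.81*b^2 + 0.57*b + 3.61)^2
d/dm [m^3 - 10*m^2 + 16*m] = 3*m^2 - 20*m + 16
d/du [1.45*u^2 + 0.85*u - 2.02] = 2.9*u + 0.85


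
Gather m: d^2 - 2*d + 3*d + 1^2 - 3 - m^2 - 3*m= d^2 + d - m^2 - 3*m - 2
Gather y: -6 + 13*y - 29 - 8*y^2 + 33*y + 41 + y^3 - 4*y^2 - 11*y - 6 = y^3 - 12*y^2 + 35*y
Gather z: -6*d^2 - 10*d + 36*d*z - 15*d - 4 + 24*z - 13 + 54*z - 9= -6*d^2 - 25*d + z*(36*d + 78) - 26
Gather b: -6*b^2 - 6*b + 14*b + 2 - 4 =-6*b^2 + 8*b - 2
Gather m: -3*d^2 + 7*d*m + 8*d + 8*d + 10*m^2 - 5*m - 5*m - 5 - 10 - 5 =-3*d^2 + 16*d + 10*m^2 + m*(7*d - 10) - 20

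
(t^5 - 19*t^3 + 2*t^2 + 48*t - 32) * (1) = t^5 - 19*t^3 + 2*t^2 + 48*t - 32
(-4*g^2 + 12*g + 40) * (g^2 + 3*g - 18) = -4*g^4 + 148*g^2 - 96*g - 720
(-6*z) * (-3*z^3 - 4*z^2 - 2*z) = 18*z^4 + 24*z^3 + 12*z^2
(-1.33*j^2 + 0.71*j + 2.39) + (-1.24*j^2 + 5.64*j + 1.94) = -2.57*j^2 + 6.35*j + 4.33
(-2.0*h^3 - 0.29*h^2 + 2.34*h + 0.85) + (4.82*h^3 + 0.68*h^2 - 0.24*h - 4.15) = 2.82*h^3 + 0.39*h^2 + 2.1*h - 3.3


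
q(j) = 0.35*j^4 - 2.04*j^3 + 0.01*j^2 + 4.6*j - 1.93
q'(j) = 1.4*j^3 - 6.12*j^2 + 0.02*j + 4.6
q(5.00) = -14.93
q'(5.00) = 26.70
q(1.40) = 0.28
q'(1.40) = -3.53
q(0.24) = -0.85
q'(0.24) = 4.27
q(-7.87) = 2299.53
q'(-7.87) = -1057.03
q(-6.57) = 1198.93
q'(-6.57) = -656.73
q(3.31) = -18.56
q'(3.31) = -11.61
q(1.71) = -1.24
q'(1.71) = -6.26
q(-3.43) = 113.18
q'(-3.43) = -123.96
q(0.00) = -1.93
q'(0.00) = 4.60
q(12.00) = 3787.19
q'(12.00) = 1542.76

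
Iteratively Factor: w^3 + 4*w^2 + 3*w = (w + 3)*(w^2 + w) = w*(w + 3)*(w + 1)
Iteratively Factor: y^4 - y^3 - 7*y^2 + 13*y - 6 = (y - 1)*(y^3 - 7*y + 6) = (y - 1)^2*(y^2 + y - 6) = (y - 2)*(y - 1)^2*(y + 3)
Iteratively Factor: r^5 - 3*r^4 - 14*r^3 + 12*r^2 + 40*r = (r + 2)*(r^4 - 5*r^3 - 4*r^2 + 20*r) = r*(r + 2)*(r^3 - 5*r^2 - 4*r + 20) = r*(r - 2)*(r + 2)*(r^2 - 3*r - 10) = r*(r - 5)*(r - 2)*(r + 2)*(r + 2)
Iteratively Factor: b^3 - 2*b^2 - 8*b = (b)*(b^2 - 2*b - 8) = b*(b + 2)*(b - 4)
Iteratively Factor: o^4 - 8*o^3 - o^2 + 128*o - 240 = (o - 5)*(o^3 - 3*o^2 - 16*o + 48) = (o - 5)*(o - 4)*(o^2 + o - 12) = (o - 5)*(o - 4)*(o + 4)*(o - 3)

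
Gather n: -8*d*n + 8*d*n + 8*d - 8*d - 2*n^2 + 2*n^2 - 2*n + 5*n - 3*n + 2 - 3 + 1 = 0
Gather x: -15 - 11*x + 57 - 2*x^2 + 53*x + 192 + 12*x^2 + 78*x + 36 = 10*x^2 + 120*x + 270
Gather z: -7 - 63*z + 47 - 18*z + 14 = 54 - 81*z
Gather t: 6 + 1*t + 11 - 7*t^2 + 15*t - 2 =-7*t^2 + 16*t + 15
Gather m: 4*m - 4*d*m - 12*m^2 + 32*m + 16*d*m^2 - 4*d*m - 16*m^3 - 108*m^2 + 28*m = -16*m^3 + m^2*(16*d - 120) + m*(64 - 8*d)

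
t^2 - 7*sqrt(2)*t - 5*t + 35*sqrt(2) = (t - 5)*(t - 7*sqrt(2))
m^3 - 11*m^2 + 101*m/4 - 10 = (m - 8)*(m - 5/2)*(m - 1/2)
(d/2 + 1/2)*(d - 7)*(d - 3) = d^3/2 - 9*d^2/2 + 11*d/2 + 21/2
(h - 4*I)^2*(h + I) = h^3 - 7*I*h^2 - 8*h - 16*I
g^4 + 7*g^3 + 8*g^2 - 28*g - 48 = (g - 2)*(g + 2)*(g + 3)*(g + 4)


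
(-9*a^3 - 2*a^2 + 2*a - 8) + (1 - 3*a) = -9*a^3 - 2*a^2 - a - 7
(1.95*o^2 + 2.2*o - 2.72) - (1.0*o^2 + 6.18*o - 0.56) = 0.95*o^2 - 3.98*o - 2.16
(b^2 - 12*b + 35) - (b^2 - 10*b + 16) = 19 - 2*b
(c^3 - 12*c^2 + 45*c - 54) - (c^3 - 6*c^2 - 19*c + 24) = -6*c^2 + 64*c - 78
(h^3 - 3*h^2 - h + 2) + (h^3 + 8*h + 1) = 2*h^3 - 3*h^2 + 7*h + 3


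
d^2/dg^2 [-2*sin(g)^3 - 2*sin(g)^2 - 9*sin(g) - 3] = 18*sin(g)^3 + 8*sin(g)^2 - 3*sin(g) - 4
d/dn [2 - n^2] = -2*n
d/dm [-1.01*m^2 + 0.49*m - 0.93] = 0.49 - 2.02*m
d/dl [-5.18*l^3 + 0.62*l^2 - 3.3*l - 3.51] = -15.54*l^2 + 1.24*l - 3.3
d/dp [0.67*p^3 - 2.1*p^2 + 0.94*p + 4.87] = 2.01*p^2 - 4.2*p + 0.94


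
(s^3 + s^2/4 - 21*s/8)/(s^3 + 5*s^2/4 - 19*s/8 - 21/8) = s/(s + 1)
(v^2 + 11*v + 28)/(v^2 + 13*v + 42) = (v + 4)/(v + 6)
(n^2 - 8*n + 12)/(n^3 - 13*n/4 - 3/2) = 4*(n - 6)/(4*n^2 + 8*n + 3)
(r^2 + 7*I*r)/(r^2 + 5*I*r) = (r + 7*I)/(r + 5*I)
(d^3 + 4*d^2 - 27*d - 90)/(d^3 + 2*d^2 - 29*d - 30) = (d + 3)/(d + 1)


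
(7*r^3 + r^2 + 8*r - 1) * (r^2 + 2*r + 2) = 7*r^5 + 15*r^4 + 24*r^3 + 17*r^2 + 14*r - 2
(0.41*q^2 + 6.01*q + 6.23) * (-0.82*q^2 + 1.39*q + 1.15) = -0.3362*q^4 - 4.3583*q^3 + 3.7168*q^2 + 15.5712*q + 7.1645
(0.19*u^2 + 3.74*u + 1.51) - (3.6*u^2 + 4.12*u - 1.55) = -3.41*u^2 - 0.38*u + 3.06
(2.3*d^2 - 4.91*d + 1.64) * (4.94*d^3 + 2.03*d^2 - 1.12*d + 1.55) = 11.362*d^5 - 19.5864*d^4 - 4.4417*d^3 + 12.3934*d^2 - 9.4473*d + 2.542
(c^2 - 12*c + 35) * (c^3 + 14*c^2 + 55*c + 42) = c^5 + 2*c^4 - 78*c^3 - 128*c^2 + 1421*c + 1470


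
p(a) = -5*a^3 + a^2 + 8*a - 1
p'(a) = -15*a^2 + 2*a + 8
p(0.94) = 3.25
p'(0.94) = -3.37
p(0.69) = 3.35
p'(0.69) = 2.24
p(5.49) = -754.29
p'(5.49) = -433.12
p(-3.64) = 224.27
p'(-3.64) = -198.02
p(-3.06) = 127.15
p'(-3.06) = -138.57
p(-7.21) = 1867.33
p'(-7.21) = -786.18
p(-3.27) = 158.36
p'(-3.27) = -158.93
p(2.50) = -52.88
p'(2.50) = -80.75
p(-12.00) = 8687.00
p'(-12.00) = -2176.00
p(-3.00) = 119.00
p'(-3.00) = -133.00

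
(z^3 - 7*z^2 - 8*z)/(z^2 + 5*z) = (z^2 - 7*z - 8)/(z + 5)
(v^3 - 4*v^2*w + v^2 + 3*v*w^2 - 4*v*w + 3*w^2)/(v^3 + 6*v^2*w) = (v^3 - 4*v^2*w + v^2 + 3*v*w^2 - 4*v*w + 3*w^2)/(v^2*(v + 6*w))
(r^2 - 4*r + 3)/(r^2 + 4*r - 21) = (r - 1)/(r + 7)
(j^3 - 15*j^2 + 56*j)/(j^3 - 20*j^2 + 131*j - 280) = j/(j - 5)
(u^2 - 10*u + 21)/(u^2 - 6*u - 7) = (u - 3)/(u + 1)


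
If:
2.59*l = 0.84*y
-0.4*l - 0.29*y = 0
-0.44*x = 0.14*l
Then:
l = 0.00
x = 0.00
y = 0.00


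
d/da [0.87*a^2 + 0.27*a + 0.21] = 1.74*a + 0.27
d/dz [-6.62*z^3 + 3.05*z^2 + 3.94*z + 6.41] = -19.86*z^2 + 6.1*z + 3.94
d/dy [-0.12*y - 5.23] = -0.120000000000000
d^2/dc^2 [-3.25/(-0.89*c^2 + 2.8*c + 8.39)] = (5.14865*c^2 - 16.198*c - 3.25*(1.78*c - 2.8)*(3.56*c - 5.6) - 48.53615)/(-0.89*c^2 + 2.8*c + 8.39)^3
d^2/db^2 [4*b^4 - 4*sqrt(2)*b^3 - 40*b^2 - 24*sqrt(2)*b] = 48*b^2 - 24*sqrt(2)*b - 80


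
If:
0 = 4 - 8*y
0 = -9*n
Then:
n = 0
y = 1/2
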